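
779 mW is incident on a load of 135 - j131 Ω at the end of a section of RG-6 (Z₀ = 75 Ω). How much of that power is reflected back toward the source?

P_reflected ≈ 264 mW

|Γ| = |(60 − j131)/(210 − j131)| = 0.582
|Γ|² = 0.339
P_refl = |Γ|²·P_inc = 264 mW, P_del = (1 − |Γ|²)·P_inc = 515 mW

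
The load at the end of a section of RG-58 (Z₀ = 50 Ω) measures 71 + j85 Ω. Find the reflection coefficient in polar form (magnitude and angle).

Γ = (Z_L − Z_0)/(Z_L + Z_0) = (21 + j85)/(121 + j85)
|Γ| = 87.6/148 = 0.592

Γ ≈ 0.592 ∠ 41°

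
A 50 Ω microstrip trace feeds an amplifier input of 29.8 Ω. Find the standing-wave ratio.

VSWR ≈ 1.68

For a purely resistive load, VSWR = R_L/Z_0 or Z_0/R_L (whichever > 1) = 50/29.8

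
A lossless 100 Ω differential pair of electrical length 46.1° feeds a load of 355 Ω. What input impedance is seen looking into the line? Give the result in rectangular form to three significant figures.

tan(βl) = tan(46.1°) = 1.04
Z_in = Z_0·(Z_L + jZ_0·tanβl)/(Z_0 + jZ_L·tanβl)
     = 100·(355 + j104)/(100 + j369)

Z_in ≈ 50.5 − j82.5 Ω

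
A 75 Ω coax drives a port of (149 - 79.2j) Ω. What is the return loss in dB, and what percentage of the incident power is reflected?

Γ = (74 − j79.2)/(224 − j79.2), |Γ| = 0.456
RL = −20·log₁₀(0.456) = 6.82 dB
P_refl/P_inc = |Γ|² = 0.208

RL ≈ 6.82 dB; 20.8% of incident power reflected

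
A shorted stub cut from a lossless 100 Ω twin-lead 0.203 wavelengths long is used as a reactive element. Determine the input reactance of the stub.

βl = 2π × 0.203 = 73.1°
tan(βl) = 3.29
For a shorted stub, Z_in = jZ_0·tan(βl)

X_in ≈ 329 Ω (inductive)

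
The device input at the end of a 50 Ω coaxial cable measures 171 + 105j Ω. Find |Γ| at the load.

|Γ| ≈ 0.655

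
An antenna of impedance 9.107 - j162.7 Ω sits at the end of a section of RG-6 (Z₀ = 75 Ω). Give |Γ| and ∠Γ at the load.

Γ ≈ 0.958 ∠ -49.4°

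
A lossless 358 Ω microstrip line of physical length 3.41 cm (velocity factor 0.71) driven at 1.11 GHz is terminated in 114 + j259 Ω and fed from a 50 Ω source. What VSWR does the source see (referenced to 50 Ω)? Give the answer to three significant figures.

VSWR ≈ 33.7

λ = v/f = 0.71·c / 1.11 GHz = 0.192 m
βl = 2π·l/λ = 2π × 0.178 = 64°
tan(βl) = 2.05
Z_in = Z_0·(Z_L + jZ_0·tanβl)/(Z_0 + jZ_L·tanβl) = 901 − j840 Ω
Γ_s = (Z_in − Z_s)/(Z_in + Z_s) = (851 − j840)/(951 − j840), |Γ_s| = 0.942
VSWR = (1 + |Γ_s|)/(1 − |Γ_s|)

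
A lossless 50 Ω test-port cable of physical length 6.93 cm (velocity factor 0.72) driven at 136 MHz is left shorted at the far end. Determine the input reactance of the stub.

X_in ≈ 14.1 Ω (inductive)

λ = v/f = 0.72·c / 136 MHz = 1.59 m
βl = 2π·l/λ = 2π × 0.0436 = 15.7°
tan(βl) = 0.281
For a shorted stub, Z_in = jZ_0·tan(βl)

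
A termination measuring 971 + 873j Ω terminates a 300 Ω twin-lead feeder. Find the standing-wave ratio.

Γ = (Z_L − Z_0)/(Z_L + Z_0) = (671 + j873)/(1271 + j873)
|Γ| = 1100/1540 = 0.714
VSWR = (1 + |Γ|)/(1 − |Γ|) = 1.71/0.286

VSWR ≈ 6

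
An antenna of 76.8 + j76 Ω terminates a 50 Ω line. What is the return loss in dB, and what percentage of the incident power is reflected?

RL ≈ 5.27 dB; 29.7% of incident power reflected

Γ = (26.8 + j76)/(126.8 + j76), |Γ| = 0.545
RL = −20·log₁₀(0.545) = 5.27 dB
P_refl/P_inc = |Γ|² = 0.297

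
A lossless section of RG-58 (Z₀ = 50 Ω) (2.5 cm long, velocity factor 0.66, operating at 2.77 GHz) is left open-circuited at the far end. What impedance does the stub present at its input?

λ = v/f = 0.66·c / 2.77 GHz = 0.0715 m
βl = 2π·l/λ = 2π × 0.35 = 126°
tan(βl) = -1.38
For an open-circuited stub, Z_in = −jZ_0·cot(βl) = −jZ_0/tan(βl)

Z_in ≈ +j36.2 Ω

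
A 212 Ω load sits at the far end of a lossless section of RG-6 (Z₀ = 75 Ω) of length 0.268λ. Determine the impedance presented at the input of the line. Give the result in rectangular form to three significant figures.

βl = 2π × 0.268 = 96.5°
tan(βl) = tan(96.5°) = -8.8
Z_in = Z_0·(Z_L + jZ_0·tanβl)/(Z_0 + jZ_L·tanβl)
     = 75·(212 − j660)/(75 − j1870)

Z_in ≈ 26.8 + j7.44 Ω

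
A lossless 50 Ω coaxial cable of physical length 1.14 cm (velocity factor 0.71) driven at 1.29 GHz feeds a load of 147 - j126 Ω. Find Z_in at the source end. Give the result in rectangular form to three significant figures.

λ = v/f = 0.71·c / 1.29 GHz = 0.165 m
βl = 2π·l/λ = 2π × 0.069 = 24.9°
tan(βl) = tan(24.9°) = 0.463
Z_in = Z_0·(Z_L + jZ_0·tanβl)/(Z_0 + jZ_L·tanβl)
     = 50·(147 − j103)/(108 + j68.1)

Z_in ≈ 27.2 − j64.6 Ω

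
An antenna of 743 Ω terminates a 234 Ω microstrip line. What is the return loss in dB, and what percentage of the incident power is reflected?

Γ = (743 − 234)/(743 + 234) = 0.521
RL = −20·log₁₀(0.521) = 5.66 dB
P_refl/P_inc = |Γ|² = 0.271

RL ≈ 5.66 dB; 27.1% of incident power reflected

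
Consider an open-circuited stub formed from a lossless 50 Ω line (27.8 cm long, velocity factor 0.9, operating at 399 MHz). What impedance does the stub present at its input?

λ = v/f = 0.9·c / 399 MHz = 0.677 m
βl = 2π·l/λ = 2π × 0.411 = 148°
tan(βl) = -0.627
For an open-circuited stub, Z_in = −jZ_0·cot(βl) = −jZ_0/tan(βl)

Z_in ≈ +j79.7 Ω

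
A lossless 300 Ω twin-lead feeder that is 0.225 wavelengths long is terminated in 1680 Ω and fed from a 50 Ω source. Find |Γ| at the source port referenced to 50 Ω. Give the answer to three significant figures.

|Γ| ≈ 0.404

βl = 2π × 0.225 = 81°
tan(βl) = 6.31
Z_in = Z_0·(Z_L + jZ_0·tanβl)/(Z_0 + jZ_L·tanβl) = 54.9 − j46 Ω
Γ_s = (Z_in − Z_s)/(Z_in + Z_s) = (4.87 − j46)/(105 − j46), |Γ_s| = 0.404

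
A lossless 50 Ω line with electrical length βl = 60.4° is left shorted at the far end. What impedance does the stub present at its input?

Z_in ≈ +j88 Ω

tan(βl) = 1.76
For a shorted stub, Z_in = jZ_0·tan(βl)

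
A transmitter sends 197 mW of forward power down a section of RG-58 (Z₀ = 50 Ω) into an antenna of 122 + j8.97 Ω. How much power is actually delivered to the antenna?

P_delivered ≈ 162 mW

|Γ| = |(72 + j8.97)/(172 + j8.97)| = 0.421
|Γ|² = 0.177
P_refl = |Γ|²·P_inc = 35 mW, P_del = (1 − |Γ|²)·P_inc = 162 mW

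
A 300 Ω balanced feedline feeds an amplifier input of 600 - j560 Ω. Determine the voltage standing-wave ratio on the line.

VSWR ≈ 3.99

Γ = (Z_L − Z_0)/(Z_L + Z_0) = (300 − j560)/(900 − j560)
|Γ| = 635/1060 = 0.599
VSWR = (1 + |Γ|)/(1 − |Γ|) = 1.6/0.401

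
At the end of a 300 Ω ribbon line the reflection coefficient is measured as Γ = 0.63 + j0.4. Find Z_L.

Z_L = Z_0·(1 + Γ)/(1 − Γ) = 300·(1.63 + j0.4)/(0.37 − j0.4)

Z_L ≈ 448 + j808 Ω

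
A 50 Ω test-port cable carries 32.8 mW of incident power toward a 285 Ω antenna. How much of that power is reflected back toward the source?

Γ = (285 − 50)/(285 + 50) = 0.701
|Γ|² = 0.492
P_refl = |Γ|²·P_inc = 16.1 mW, P_del = (1 − |Γ|²)·P_inc = 16.7 mW

P_reflected ≈ 16.1 mW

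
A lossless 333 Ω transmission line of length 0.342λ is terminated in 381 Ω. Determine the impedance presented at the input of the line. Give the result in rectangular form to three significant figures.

Z_in ≈ 313 + j38.7 Ω

βl = 2π × 0.342 = 123°
tan(βl) = tan(123°) = -1.53
Z_in = Z_0·(Z_L + jZ_0·tanβl)/(Z_0 + jZ_L·tanβl)
     = 333·(381 − j510)/(333 − j584)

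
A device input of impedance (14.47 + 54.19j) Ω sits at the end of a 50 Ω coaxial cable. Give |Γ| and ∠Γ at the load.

Γ ≈ 0.769 ∠ 83.2°

Γ = (Z_L − Z_0)/(Z_L + Z_0) = (-35.53 + j54.19)/(64.47 + j54.19)
|Γ| = 64.8/84.2 = 0.769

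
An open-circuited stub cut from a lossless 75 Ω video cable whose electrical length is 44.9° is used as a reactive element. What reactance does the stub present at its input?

tan(βl) = 0.997
For an open-circuited stub, Z_in = −jZ_0·cot(βl) = −jZ_0/tan(βl)

X_in ≈ -75.3 Ω (capacitive)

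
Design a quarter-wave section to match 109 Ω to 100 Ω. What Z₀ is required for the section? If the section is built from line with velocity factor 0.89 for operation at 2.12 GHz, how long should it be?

Z_qwt = √(Z_0·R_L) = √(100 × 109) = √10900
λ = 0.89·c/f = 0.126 m, so l = λ/4 = 0.0315 m

Z_qwt ≈ 104 Ω; length ≈ 3.15 cm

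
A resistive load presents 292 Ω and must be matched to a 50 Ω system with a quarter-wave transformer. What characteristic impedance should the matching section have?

Z_qwt = √(Z_0·R_L) = √(50 × 292) = √14600

Z_qwt ≈ 121 Ω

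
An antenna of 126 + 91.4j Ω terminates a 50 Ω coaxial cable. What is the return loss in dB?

Γ = (76 + j91.4)/(176 + j91.4), |Γ| = 0.599
RL = −20·log₁₀|Γ| = −20·log₁₀(0.599)

RL ≈ 4.45 dB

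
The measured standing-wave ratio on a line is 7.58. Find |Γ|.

|Γ| = (S − 1)/(S + 1) = (7.58 − 1)/(7.58 + 1) = 6.58/8.58

|Γ| ≈ 0.767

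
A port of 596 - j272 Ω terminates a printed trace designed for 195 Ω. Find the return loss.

Γ = (401 − j272)/(791 − j272), |Γ| = 0.579
RL = −20·log₁₀|Γ| = −20·log₁₀(0.579)

RL ≈ 4.74 dB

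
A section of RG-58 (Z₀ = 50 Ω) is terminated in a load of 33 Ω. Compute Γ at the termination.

Γ = -0.205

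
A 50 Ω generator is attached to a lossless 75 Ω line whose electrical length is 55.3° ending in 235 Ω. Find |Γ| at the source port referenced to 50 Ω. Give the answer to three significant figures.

tan(βl) = 1.44
Z_in = Z_0·(Z_L + jZ_0·tanβl)/(Z_0 + jZ_L·tanβl) = 33.8 − j44.5 Ω
Γ_s = (Z_in − Z_s)/(Z_in + Z_s) = (-16.2 − j44.5)/(83.8 − j44.5), |Γ_s| = 0.499

|Γ| ≈ 0.499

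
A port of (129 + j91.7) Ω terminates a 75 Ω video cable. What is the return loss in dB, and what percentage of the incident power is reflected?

RL ≈ 6.45 dB; 22.6% of incident power reflected

Γ = (54 + j91.7)/(204 + j91.7), |Γ| = 0.476
RL = −20·log₁₀(0.476) = 6.45 dB
P_refl/P_inc = |Γ|² = 0.226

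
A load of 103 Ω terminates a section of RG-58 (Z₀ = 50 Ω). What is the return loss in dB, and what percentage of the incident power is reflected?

RL ≈ 9.21 dB; 12% of incident power reflected

Γ = (103 − 50)/(103 + 50) = 0.346
RL = −20·log₁₀(0.346) = 9.21 dB
P_refl/P_inc = |Γ|² = 0.12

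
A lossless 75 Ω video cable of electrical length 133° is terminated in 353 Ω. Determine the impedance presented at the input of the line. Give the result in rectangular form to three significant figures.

tan(βl) = tan(133°) = -1.07
Z_in = Z_0·(Z_L + jZ_0·tanβl)/(Z_0 + jZ_L·tanβl)
     = 75·(353 − j80.4)/(75 − j379)

Z_in ≈ 28.7 + j64.3 Ω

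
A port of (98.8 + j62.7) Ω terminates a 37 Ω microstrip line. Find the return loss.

Γ = (61.8 + j62.7)/(135.8 + j62.7), |Γ| = 0.589
RL = −20·log₁₀|Γ| = −20·log₁₀(0.589)

RL ≈ 4.6 dB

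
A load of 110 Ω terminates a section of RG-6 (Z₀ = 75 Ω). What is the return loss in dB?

RL ≈ 14.5 dB

Γ = (110 − 75)/(110 + 75) = 0.189
RL = −20·log₁₀|Γ| = −20·log₁₀(0.189)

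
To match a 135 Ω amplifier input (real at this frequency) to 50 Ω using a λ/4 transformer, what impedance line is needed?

Z_qwt ≈ 82.2 Ω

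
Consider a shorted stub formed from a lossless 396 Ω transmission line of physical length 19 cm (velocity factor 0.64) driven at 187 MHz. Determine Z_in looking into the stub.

λ = v/f = 0.64·c / 187 MHz = 1.03 m
βl = 2π·l/λ = 2π × 0.185 = 66.6°
tan(βl) = 2.31
For a shorted stub, Z_in = jZ_0·tan(βl)

Z_in ≈ +j916 Ω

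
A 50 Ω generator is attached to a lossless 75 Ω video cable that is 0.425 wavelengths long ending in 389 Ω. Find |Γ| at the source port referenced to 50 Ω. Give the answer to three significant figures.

|Γ| ≈ 0.747

βl = 2π × 0.425 = 153°
tan(βl) = -0.51
Z_in = Z_0·(Z_L + jZ_0·tanβl)/(Z_0 + jZ_L·tanβl) = 61.4 + j124 Ω
Γ_s = (Z_in − Z_s)/(Z_in + Z_s) = (11.4 + j124)/(111 + j124), |Γ_s| = 0.747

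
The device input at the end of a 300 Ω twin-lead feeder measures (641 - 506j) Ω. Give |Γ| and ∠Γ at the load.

Γ ≈ 0.571 ∠ -27.8°

Γ = (Z_L − Z_0)/(Z_L + Z_0) = (341 − j506)/(941 − j506)
|Γ| = 610/1070 = 0.571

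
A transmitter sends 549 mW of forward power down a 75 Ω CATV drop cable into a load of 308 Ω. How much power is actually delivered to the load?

P_delivered ≈ 346 mW

Γ = (308 − 75)/(308 + 75) = 0.608
|Γ|² = 0.37
P_refl = |Γ|²·P_inc = 203 mW, P_del = (1 − |Γ|²)·P_inc = 346 mW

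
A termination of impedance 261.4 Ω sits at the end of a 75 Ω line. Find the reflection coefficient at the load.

Γ = (Z_L − Z_0)/(Z_L + Z_0) = (261.4 − 75)/(261.4 + 75) = 186.4/336.4

Γ = 0.554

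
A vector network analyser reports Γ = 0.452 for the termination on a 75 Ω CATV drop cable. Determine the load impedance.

Z_L = Z_0·(1 + Γ)/(1 − Γ) = 75·(1.45)/(0.548)

Z_L ≈ 199 Ω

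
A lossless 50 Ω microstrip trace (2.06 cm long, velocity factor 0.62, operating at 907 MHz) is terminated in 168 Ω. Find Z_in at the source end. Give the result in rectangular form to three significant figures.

λ = v/f = 0.62·c / 907 MHz = 0.205 m
βl = 2π·l/λ = 2π × 0.1 = 36.2°
tan(βl) = tan(36.2°) = 0.731
Z_in = Z_0·(Z_L + jZ_0·tanβl)/(Z_0 + jZ_L·tanβl)
     = 50·(168 + j36.5)/(50 + j123)

Z_in ≈ 36.7 − j53.5 Ω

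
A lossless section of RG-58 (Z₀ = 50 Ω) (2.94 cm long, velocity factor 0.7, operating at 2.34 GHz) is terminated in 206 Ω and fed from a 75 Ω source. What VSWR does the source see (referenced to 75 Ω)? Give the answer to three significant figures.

VSWR ≈ 5.45

λ = v/f = 0.7·c / 2.34 GHz = 0.0897 m
βl = 2π·l/λ = 2π × 0.328 = 118°
tan(βl) = -1.89
Z_in = Z_0·(Z_L + jZ_0·tanβl)/(Z_0 + jZ_L·tanβl) = 15.3 + j24.5 Ω
Γ_s = (Z_in − Z_s)/(Z_in + Z_s) = (-59.7 + j24.5)/(90.3 + j24.5), |Γ_s| = 0.69
VSWR = (1 + |Γ_s|)/(1 − |Γ_s|)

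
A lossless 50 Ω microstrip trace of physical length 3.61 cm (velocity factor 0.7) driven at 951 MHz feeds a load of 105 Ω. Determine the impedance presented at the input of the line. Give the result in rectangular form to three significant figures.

Z_in ≈ 30 − j21.6 Ω

λ = v/f = 0.7·c / 951 MHz = 0.221 m
βl = 2π·l/λ = 2π × 0.163 = 58.9°
tan(βl) = tan(58.9°) = 1.65
Z_in = Z_0·(Z_L + jZ_0·tanβl)/(Z_0 + jZ_L·tanβl)
     = 50·(105 + j82.7)/(50 + j174)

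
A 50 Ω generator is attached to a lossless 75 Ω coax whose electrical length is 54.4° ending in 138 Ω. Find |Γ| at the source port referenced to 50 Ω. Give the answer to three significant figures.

tan(βl) = 1.4
Z_in = Z_0·(Z_L + jZ_0·tanβl)/(Z_0 + jZ_L·tanβl) = 53.5 − j32.9 Ω
Γ_s = (Z_in − Z_s)/(Z_in + Z_s) = (3.55 − j32.9)/(104 − j32.9), |Γ_s| = 0.304

|Γ| ≈ 0.304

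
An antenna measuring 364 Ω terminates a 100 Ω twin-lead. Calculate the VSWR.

VSWR ≈ 3.64

For a purely resistive load, VSWR = R_L/Z_0 or Z_0/R_L (whichever > 1) = 364/100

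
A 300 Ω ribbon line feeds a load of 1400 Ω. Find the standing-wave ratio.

Γ = (1400 − 300)/(1400 + 300) = 0.647
VSWR = (1 + 0.647)/(1 − 0.647)

VSWR ≈ 4.67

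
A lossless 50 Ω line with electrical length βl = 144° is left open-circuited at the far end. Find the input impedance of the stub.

tan(βl) = -0.727
For an open-circuited stub, Z_in = −jZ_0·cot(βl) = −jZ_0/tan(βl)

Z_in ≈ +j68.8 Ω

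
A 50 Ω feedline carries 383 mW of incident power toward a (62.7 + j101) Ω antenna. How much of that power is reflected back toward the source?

|Γ| = |(12.7 + j101)/(112.7 + j101)| = 0.673
|Γ|² = 0.452
P_refl = |Γ|²·P_inc = 173 mW, P_del = (1 − |Γ|²)·P_inc = 210 mW

P_reflected ≈ 173 mW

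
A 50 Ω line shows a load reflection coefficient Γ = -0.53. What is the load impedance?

Z_L = Z_0·(1 + Γ)/(1 − Γ) = 50·(0.47)/(1.53)

Z_L ≈ 15.4 Ω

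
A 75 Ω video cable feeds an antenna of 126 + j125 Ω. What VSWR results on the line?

Γ = (Z_L − Z_0)/(Z_L + Z_0) = (51 + j125)/(201 + j125)
|Γ| = 135/237 = 0.57
VSWR = (1 + |Γ|)/(1 − |Γ|) = 1.57/0.43

VSWR ≈ 3.66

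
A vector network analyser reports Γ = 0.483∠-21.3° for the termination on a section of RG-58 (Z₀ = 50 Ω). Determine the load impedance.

Z_L ≈ 115 − j52.6 Ω

Z_L = Z_0·(1 + Γ)/(1 − Γ) = 50·(1.45 − j0.175)/(0.55 + j0.175)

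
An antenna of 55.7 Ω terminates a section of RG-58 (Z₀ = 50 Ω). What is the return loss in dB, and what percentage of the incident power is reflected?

RL ≈ 25.4 dB; 0.291% of incident power reflected

Γ = (55.7 − 50)/(55.7 + 50) = 0.0539
RL = −20·log₁₀(0.0539) = 25.4 dB
P_refl/P_inc = |Γ|² = 0.00291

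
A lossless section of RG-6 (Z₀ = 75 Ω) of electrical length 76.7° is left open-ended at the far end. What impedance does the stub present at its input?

tan(βl) = 4.23
For an open-ended stub, Z_in = −jZ_0·cot(βl) = −jZ_0/tan(βl)

Z_in ≈ −j17.7 Ω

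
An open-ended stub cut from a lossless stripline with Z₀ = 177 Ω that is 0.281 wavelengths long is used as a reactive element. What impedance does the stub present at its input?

Z_in ≈ +j34.9 Ω

βl = 2π × 0.281 = 101°
tan(βl) = -5.07
For an open-ended stub, Z_in = −jZ_0·cot(βl) = −jZ_0/tan(βl)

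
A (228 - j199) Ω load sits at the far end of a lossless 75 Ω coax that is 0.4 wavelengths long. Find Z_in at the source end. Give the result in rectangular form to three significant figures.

Z_in ≈ 60.7 + j129 Ω

βl = 2π × 0.4 = 144°
tan(βl) = tan(144°) = -0.727
Z_in = Z_0·(Z_L + jZ_0·tanβl)/(Z_0 + jZ_L·tanβl)
     = 75·(228 − j253)/(-69.6 − j166)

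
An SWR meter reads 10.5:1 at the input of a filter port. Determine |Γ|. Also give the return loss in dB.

|Γ| = (S − 1)/(S + 1) = (10.5 − 1)/(10.5 + 1) = 9.5/11.5
RL = −20·log₁₀|Γ| = −20·log₁₀(0.826)

|Γ| ≈ 0.826; return loss ≈ 1.66 dB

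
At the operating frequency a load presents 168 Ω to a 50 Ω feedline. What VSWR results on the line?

For a purely resistive load, VSWR = R_L/Z_0 or Z_0/R_L (whichever > 1) = 168/50

VSWR ≈ 3.36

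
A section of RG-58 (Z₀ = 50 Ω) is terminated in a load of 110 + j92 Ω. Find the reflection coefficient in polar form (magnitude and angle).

Γ = (Z_L − Z_0)/(Z_L + Z_0) = (60 + j92)/(160 + j92)
|Γ| = 110/185 = 0.595

Γ ≈ 0.595 ∠ 27°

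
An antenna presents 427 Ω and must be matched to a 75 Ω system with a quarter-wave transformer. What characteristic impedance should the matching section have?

Z_qwt = √(Z_0·R_L) = √(75 × 427) = √32020

Z_qwt ≈ 179 Ω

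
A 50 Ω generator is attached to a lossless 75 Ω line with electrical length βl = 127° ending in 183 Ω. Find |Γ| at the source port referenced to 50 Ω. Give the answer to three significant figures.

tan(βl) = -1.33
Z_in = Z_0·(Z_L + jZ_0·tanβl)/(Z_0 + jZ_L·tanβl) = 44 + j42.9 Ω
Γ_s = (Z_in − Z_s)/(Z_in + Z_s) = (-6 + j42.9)/(94 + j42.9), |Γ_s| = 0.419

|Γ| ≈ 0.419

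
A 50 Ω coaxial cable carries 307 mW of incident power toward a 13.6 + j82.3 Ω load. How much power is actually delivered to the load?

P_delivered ≈ 77.2 mW

|Γ| = |(-36.4 + j82.3)/(63.6 + j82.3)| = 0.865
|Γ|² = 0.749
P_refl = |Γ|²·P_inc = 230 mW, P_del = (1 − |Γ|²)·P_inc = 77.2 mW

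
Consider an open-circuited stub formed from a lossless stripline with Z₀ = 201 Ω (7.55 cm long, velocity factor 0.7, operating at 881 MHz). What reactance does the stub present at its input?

λ = v/f = 0.7·c / 881 MHz = 0.238 m
βl = 2π·l/λ = 2π × 0.317 = 114°
tan(βl) = -2.24
For an open-circuited stub, Z_in = −jZ_0·cot(βl) = −jZ_0/tan(βl)

X_in ≈ 89.6 Ω (inductive)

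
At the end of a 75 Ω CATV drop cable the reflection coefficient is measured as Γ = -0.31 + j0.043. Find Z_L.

Z_L = Z_0·(1 + Γ)/(1 − Γ) = 75·(0.69 + j0.043)/(1.31 − j0.043)

Z_L ≈ 39.4 + j3.75 Ω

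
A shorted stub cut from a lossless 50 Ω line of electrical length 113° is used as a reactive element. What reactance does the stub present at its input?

tan(βl) = -2.36
For a shorted stub, Z_in = jZ_0·tan(βl)

X_in ≈ -118 Ω (capacitive)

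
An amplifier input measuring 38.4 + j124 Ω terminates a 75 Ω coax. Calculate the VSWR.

VSWR ≈ 7.67

Γ = (Z_L − Z_0)/(Z_L + Z_0) = (-36.6 + j124)/(113.4 + j124)
|Γ| = 129/168 = 0.769
VSWR = (1 + |Γ|)/(1 − |Γ|) = 1.77/0.231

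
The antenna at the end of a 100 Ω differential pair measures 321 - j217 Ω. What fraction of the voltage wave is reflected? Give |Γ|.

Γ = (Z_L − Z_0)/(Z_L + Z_0) = (221 − j217)/(421 − j217)
|Γ| = 310/474

|Γ| ≈ 0.654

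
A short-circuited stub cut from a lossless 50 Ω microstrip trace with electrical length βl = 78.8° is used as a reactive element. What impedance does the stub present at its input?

Z_in ≈ +j253 Ω

tan(βl) = 5.05
For a short-circuited stub, Z_in = jZ_0·tan(βl)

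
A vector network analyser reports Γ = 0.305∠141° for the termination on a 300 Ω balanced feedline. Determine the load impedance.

Z_L ≈ 174 + j73.5 Ω

Z_L = Z_0·(1 + Γ)/(1 − Γ) = 300·(0.763 + j0.192)/(1.24 − j0.192)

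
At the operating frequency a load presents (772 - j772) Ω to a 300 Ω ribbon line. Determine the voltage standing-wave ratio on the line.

VSWR ≈ 5.35

Γ = (Z_L − Z_0)/(Z_L + Z_0) = (472 − j772)/(1072 − j772)
|Γ| = 905/1320 = 0.685
VSWR = (1 + |Γ|)/(1 − |Γ|) = 1.68/0.315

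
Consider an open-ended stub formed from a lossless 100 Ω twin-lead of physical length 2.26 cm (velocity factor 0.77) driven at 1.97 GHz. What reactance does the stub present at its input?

λ = v/f = 0.77·c / 1.97 GHz = 0.117 m
βl = 2π·l/λ = 2π × 0.193 = 69.4°
tan(βl) = 2.66
For an open-ended stub, Z_in = −jZ_0·cot(βl) = −jZ_0/tan(βl)

X_in ≈ -37.6 Ω (capacitive)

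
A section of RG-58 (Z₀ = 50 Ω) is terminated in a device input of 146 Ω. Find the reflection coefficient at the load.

Γ = 0.49

Γ = (Z_L − Z_0)/(Z_L + Z_0) = (146 − 50)/(146 + 50) = 96/196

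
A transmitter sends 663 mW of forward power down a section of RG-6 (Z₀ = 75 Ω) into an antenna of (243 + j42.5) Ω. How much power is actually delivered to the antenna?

|Γ| = |(168 + j42.5)/(318 + j42.5)| = 0.54
|Γ|² = 0.292
P_refl = |Γ|²·P_inc = 193 mW, P_del = (1 − |Γ|²)·P_inc = 470 mW

P_delivered ≈ 470 mW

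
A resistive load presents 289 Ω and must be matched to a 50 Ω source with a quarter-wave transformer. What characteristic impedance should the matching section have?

Z_qwt = √(Z_0·R_L) = √(50 × 289) = √14450

Z_qwt ≈ 120 Ω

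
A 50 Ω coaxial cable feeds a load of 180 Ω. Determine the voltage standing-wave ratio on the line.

Γ = (180 − 50)/(180 + 50) = 0.565
VSWR = (1 + 0.565)/(1 − 0.565)

VSWR ≈ 3.6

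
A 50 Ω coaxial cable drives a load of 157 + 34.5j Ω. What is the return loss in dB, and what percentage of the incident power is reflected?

RL ≈ 5.42 dB; 28.7% of incident power reflected

Γ = (107 + j34.5)/(207 + j34.5), |Γ| = 0.536
RL = −20·log₁₀(0.536) = 5.42 dB
P_refl/P_inc = |Γ|² = 0.287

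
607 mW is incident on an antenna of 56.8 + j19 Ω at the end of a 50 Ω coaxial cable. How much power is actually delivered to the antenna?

P_delivered ≈ 586 mW

|Γ| = |(6.8 + j19)/(106.8 + j19)| = 0.186
|Γ|² = 0.0346
P_refl = |Γ|²·P_inc = 21 mW, P_del = (1 − |Γ|²)·P_inc = 586 mW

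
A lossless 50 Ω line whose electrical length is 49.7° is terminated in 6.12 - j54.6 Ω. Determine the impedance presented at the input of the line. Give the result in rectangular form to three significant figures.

Z_in ≈ 2.78 + j1.73 Ω

tan(βl) = tan(49.7°) = 1.18
Z_in = Z_0·(Z_L + jZ_0·tanβl)/(Z_0 + jZ_L·tanβl)
     = 50·(6.12 + j4.36)/(114 + j7.22)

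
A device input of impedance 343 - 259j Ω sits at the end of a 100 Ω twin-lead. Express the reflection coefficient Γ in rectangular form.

Γ = (Z_L − Z_0)/(Z_L + Z_0) = (243 − j259)/(443 − j259)

Γ ≈ 0.664 − j0.197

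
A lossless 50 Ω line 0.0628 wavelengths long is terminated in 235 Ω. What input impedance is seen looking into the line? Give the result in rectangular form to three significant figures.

βl = 2π × 0.0628 = 22.6°
tan(βl) = tan(22.6°) = 0.416
Z_in = Z_0·(Z_L + jZ_0·tanβl)/(Z_0 + jZ_L·tanβl)
     = 50·(235 + j20.8)/(50 + j97.9)

Z_in ≈ 57.1 − j90.9 Ω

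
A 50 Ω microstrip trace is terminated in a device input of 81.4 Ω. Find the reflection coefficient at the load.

Γ = 0.239

Γ = (Z_L − Z_0)/(Z_L + Z_0) = (81.4 − 50)/(81.4 + 50) = 31.4/131.4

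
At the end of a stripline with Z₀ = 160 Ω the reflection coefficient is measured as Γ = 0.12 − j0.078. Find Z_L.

Z_L = Z_0·(1 + Γ)/(1 − Γ) = 160·(1.12 − j0.078)/(0.88 + j0.078)

Z_L ≈ 201 − j32 Ω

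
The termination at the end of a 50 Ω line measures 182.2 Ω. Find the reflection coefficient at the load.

Γ = (Z_L − Z_0)/(Z_L + Z_0) = (182.2 − 50)/(182.2 + 50) = 132.2/232.2

Γ = 0.569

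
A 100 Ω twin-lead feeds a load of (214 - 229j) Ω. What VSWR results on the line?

VSWR ≈ 4.85

Γ = (Z_L − Z_0)/(Z_L + Z_0) = (114 − j229)/(314 − j229)
|Γ| = 256/389 = 0.658
VSWR = (1 + |Γ|)/(1 − |Γ|) = 1.66/0.342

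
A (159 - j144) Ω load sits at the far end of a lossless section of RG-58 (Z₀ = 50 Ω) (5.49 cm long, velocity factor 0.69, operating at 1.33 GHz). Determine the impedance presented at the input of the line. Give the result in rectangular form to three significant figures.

Z_in ≈ 17 + j49 Ω

λ = v/f = 0.69·c / 1.33 GHz = 0.156 m
βl = 2π·l/λ = 2π × 0.353 = 127°
tan(βl) = tan(127°) = -1.33
Z_in = Z_0·(Z_L + jZ_0·tanβl)/(Z_0 + jZ_L·tanβl)
     = 50·(159 − j210)/(-141 − j211)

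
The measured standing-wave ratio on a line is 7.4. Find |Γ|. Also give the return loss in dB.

|Γ| = (S − 1)/(S + 1) = (7.4 − 1)/(7.4 + 1) = 6.4/8.4
RL = −20·log₁₀|Γ| = −20·log₁₀(0.762)

|Γ| ≈ 0.762; return loss ≈ 2.36 dB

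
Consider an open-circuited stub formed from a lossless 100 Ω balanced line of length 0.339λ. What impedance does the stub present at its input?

βl = 2π × 0.339 = 122°
tan(βl) = -1.6
For an open-circuited stub, Z_in = −jZ_0·cot(βl) = −jZ_0/tan(βl)

Z_in ≈ +j62.6 Ω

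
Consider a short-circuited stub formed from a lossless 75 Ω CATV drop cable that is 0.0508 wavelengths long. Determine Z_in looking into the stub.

Z_in ≈ +j24.8 Ω

βl = 2π × 0.0508 = 18.3°
tan(βl) = 0.33
For a short-circuited stub, Z_in = jZ_0·tan(βl)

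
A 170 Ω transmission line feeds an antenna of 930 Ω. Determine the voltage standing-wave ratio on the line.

Γ = (930 − 170)/(930 + 170) = 0.691
VSWR = (1 + 0.691)/(1 − 0.691)

VSWR ≈ 5.47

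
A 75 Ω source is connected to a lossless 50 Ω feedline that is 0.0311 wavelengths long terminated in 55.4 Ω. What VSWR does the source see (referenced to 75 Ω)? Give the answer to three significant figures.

βl = 2π × 0.0311 = 11.2°
tan(βl) = 0.198
Z_in = Z_0·(Z_L + jZ_0·tanβl)/(Z_0 + jZ_L·tanβl) = 54.9 − j2.15 Ω
Γ_s = (Z_in − Z_s)/(Z_in + Z_s) = (-20.1 − j2.15)/(130 − j2.15), |Γ_s| = 0.155
VSWR = (1 + |Γ_s|)/(1 − |Γ_s|)

VSWR ≈ 1.37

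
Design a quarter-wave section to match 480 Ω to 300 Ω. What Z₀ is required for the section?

Z_qwt = √(Z_0·R_L) = √(300 × 480) = √144000

Z_qwt ≈ 379 Ω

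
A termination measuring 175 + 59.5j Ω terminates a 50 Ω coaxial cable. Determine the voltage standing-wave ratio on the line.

VSWR ≈ 3.94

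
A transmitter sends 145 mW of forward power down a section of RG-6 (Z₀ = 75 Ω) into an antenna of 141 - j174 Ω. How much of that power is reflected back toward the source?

P_reflected ≈ 65.3 mW

|Γ| = |(66 − j174)/(216 − j174)| = 0.671
|Γ|² = 0.45
P_refl = |Γ|²·P_inc = 65.3 mW, P_del = (1 − |Γ|²)·P_inc = 79.7 mW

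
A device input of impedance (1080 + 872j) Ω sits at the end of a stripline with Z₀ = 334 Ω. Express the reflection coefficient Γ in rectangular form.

Γ = (Z_L − Z_0)/(Z_L + Z_0) = (746 + j872)/(1414 + j872)

Γ ≈ 0.658 + j0.211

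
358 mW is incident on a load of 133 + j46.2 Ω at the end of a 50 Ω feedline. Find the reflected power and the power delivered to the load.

|Γ| = |(83 + j46.2)/(183 + j46.2)| = 0.503
|Γ|² = 0.253
P_refl = |Γ|²·P_inc = 90.7 mW, P_del = (1 − |Γ|²)·P_inc = 267 mW

P_reflected ≈ 90.7 mW; P_delivered ≈ 267 mW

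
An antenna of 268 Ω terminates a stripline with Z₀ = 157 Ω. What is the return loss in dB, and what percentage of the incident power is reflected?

Γ = (268 − 157)/(268 + 157) = 0.261
RL = −20·log₁₀(0.261) = 11.7 dB
P_refl/P_inc = |Γ|² = 0.0682

RL ≈ 11.7 dB; 6.82% of incident power reflected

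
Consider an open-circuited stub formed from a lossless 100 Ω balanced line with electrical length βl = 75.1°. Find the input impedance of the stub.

Z_in ≈ −j26.6 Ω

tan(βl) = 3.76
For an open-circuited stub, Z_in = −jZ_0·cot(βl) = −jZ_0/tan(βl)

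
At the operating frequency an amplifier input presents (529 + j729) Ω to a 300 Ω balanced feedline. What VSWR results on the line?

Γ = (Z_L − Z_0)/(Z_L + Z_0) = (229 + j729)/(829 + j729)
|Γ| = 764/1100 = 0.692
VSWR = (1 + |Γ|)/(1 − |Γ|) = 1.69/0.308

VSWR ≈ 5.5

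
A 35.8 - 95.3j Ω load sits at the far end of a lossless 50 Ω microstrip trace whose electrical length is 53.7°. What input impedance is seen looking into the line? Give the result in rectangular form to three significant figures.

Z_in ≈ 7.36 − j9.57 Ω

tan(βl) = tan(53.7°) = 1.36
Z_in = Z_0·(Z_L + jZ_0·tanβl)/(Z_0 + jZ_L·tanβl)
     = 50·(35.8 − j27.2)/(180 + j48.7)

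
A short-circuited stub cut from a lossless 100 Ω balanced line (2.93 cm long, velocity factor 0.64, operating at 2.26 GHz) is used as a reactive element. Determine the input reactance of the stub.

λ = v/f = 0.64·c / 2.26 GHz = 0.085 m
βl = 2π·l/λ = 2π × 0.345 = 124°
tan(βl) = -1.47
For a short-circuited stub, Z_in = jZ_0·tan(βl)

X_in ≈ -147 Ω (capacitive)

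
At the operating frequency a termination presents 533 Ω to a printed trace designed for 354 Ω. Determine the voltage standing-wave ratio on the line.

For a purely resistive load, VSWR = R_L/Z_0 or Z_0/R_L (whichever > 1) = 533/354

VSWR ≈ 1.51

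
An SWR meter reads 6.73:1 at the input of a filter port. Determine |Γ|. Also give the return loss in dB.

|Γ| ≈ 0.741; return loss ≈ 2.6 dB

|Γ| = (S − 1)/(S + 1) = (6.73 − 1)/(6.73 + 1) = 5.73/7.73
RL = −20·log₁₀|Γ| = −20·log₁₀(0.741)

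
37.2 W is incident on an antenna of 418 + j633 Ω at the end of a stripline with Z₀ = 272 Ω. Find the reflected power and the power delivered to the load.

P_reflected ≈ 17.9 W; P_delivered ≈ 19.3 W

|Γ| = |(146 + j633)/(690 + j633)| = 0.694
|Γ|² = 0.481
P_refl = |Γ|²·P_inc = 17.9 W, P_del = (1 − |Γ|²)·P_inc = 19.3 W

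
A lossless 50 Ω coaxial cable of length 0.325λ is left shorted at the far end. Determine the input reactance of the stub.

X_in ≈ -98.1 Ω (capacitive)

βl = 2π × 0.325 = 117°
tan(βl) = -1.96
For a shorted stub, Z_in = jZ_0·tan(βl)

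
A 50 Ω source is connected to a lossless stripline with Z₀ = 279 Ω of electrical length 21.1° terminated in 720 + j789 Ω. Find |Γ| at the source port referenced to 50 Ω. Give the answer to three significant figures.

tan(βl) = 0.386
Z_in = Z_0·(Z_L + jZ_0·tanβl)/(Z_0 + jZ_L·tanβl) = 827 − j799 Ω
Γ_s = (Z_in − Z_s)/(Z_in + Z_s) = (777 − j799)/(877 − j799), |Γ_s| = 0.939

|Γ| ≈ 0.939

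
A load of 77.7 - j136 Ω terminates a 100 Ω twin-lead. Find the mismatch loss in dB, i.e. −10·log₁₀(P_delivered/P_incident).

mismatch loss ≈ 2.07 dB

Γ = (-22.3 − j136)/(177.7 − j136), |Γ| = 0.616
|Γ|² = 0.379, so P_del/P_inc = 1 − |Γ|² = 0.621
ML = −10·log₁₀(1 − |Γ|²)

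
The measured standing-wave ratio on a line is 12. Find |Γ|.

|Γ| = (S − 1)/(S + 1) = (12 − 1)/(12 + 1) = 11/13

|Γ| ≈ 0.846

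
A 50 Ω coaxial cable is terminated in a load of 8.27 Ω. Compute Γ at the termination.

Γ = -0.716

Γ = (Z_L − Z_0)/(Z_L + Z_0) = (8.27 − 50)/(8.27 + 50) = -41.73/58.27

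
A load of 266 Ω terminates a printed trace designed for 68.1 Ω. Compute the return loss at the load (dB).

RL ≈ 4.55 dB

Γ = (266 − 68.1)/(266 + 68.1) = 0.592
RL = −20·log₁₀|Γ| = −20·log₁₀(0.592)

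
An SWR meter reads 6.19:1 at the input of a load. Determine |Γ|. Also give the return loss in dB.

|Γ| ≈ 0.722; return loss ≈ 2.83 dB

|Γ| = (S − 1)/(S + 1) = (6.19 − 1)/(6.19 + 1) = 5.19/7.19
RL = −20·log₁₀|Γ| = −20·log₁₀(0.722)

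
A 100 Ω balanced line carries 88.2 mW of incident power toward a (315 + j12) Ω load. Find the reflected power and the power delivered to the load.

|Γ| = |(215 + j12)/(415 + j12)| = 0.519
|Γ|² = 0.269
P_refl = |Γ|²·P_inc = 23.7 mW, P_del = (1 − |Γ|²)·P_inc = 64.5 mW

P_reflected ≈ 23.7 mW; P_delivered ≈ 64.5 mW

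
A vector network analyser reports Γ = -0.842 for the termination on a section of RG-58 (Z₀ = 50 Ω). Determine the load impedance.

Z_L = Z_0·(1 + Γ)/(1 − Γ) = 50·(0.158)/(1.84)

Z_L ≈ 4.29 Ω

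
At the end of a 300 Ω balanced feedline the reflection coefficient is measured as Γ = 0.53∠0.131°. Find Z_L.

Z_L = Z_0·(1 + Γ)/(1 − Γ) = 300·(1.53 + j0.00121)/(0.47 − j0.00121)

Z_L ≈ 977 + j3.29 Ω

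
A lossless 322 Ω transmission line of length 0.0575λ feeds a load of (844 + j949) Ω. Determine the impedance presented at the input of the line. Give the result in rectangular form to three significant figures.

βl = 2π × 0.0575 = 20.7°
tan(βl) = tan(20.7°) = 0.378
Z_in = Z_0·(Z_L + jZ_0·tanβl)/(Z_0 + jZ_L·tanβl)
     = 322·(844 + j1070)/(-36.6 + j319)

Z_in ≈ 970 − j964 Ω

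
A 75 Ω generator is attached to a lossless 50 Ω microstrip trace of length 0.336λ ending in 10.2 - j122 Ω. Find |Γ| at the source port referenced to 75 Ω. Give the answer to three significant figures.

|Γ| ≈ 0.941

βl = 2π × 0.336 = 121°
tan(βl) = -1.67
Z_in = Z_0·(Z_L + jZ_0·tanβl)/(Z_0 + jZ_L·tanβl) = 4.05 + j66.5 Ω
Γ_s = (Z_in − Z_s)/(Z_in + Z_s) = (-71 + j66.5)/(79 + j66.5), |Γ_s| = 0.941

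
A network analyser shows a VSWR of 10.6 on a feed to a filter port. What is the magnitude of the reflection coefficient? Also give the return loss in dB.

|Γ| = (S − 1)/(S + 1) = (10.6 − 1)/(10.6 + 1) = 9.6/11.6
RL = −20·log₁₀|Γ| = −20·log₁₀(0.828)

|Γ| ≈ 0.828; return loss ≈ 1.64 dB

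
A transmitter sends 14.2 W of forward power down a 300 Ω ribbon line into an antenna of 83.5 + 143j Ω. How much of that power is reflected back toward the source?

P_reflected ≈ 5.71 W

|Γ| = |(-216.5 + j143)/(383.5 + j143)| = 0.634
|Γ|² = 0.402
P_refl = |Γ|²·P_inc = 5.71 W, P_del = (1 − |Γ|²)·P_inc = 8.49 W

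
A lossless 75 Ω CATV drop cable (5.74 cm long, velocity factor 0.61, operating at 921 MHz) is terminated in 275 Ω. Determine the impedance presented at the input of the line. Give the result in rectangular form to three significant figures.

Z_in ≈ 21.6 + j17.2 Ω

λ = v/f = 0.61·c / 921 MHz = 0.199 m
βl = 2π·l/λ = 2π × 0.289 = 104°
tan(βl) = tan(104°) = -4.01
Z_in = Z_0·(Z_L + jZ_0·tanβl)/(Z_0 + jZ_L·tanβl)
     = 75·(275 − j301)/(75 − j1100)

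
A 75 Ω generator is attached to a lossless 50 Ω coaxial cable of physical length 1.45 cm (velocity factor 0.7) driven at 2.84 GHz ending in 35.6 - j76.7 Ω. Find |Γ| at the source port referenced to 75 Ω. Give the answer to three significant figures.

|Γ| ≈ 0.771

λ = v/f = 0.7·c / 2.84 GHz = 0.0739 m
βl = 2π·l/λ = 2π × 0.196 = 70.6°
tan(βl) = 2.84
Z_in = Z_0·(Z_L + jZ_0·tanβl)/(Z_0 + jZ_L·tanβl) = 9.84 + j8.47 Ω
Γ_s = (Z_in − Z_s)/(Z_in + Z_s) = (-65.2 + j8.47)/(84.8 + j8.47), |Γ_s| = 0.771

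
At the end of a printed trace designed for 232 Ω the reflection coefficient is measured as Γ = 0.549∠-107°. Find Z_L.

Z_L ≈ 99.9 − j150 Ω

Z_L = Z_0·(1 + Γ)/(1 − Γ) = 232·(0.839 − j0.525)/(1.16 + j0.525)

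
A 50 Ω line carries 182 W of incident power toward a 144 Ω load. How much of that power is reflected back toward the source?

P_reflected ≈ 42.7 W

Γ = (144 − 50)/(144 + 50) = 0.485
|Γ|² = 0.235
P_refl = |Γ|²·P_inc = 42.7 W, P_del = (1 − |Γ|²)·P_inc = 139 W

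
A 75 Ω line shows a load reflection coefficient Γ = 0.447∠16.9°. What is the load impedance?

Z_L ≈ 174 + j56.6 Ω

Z_L = Z_0·(1 + Γ)/(1 − Γ) = 75·(1.43 + j0.13)/(0.572 − j0.13)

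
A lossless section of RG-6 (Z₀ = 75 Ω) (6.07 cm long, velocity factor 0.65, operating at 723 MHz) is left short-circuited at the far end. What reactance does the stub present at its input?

X_in ≈ 475 Ω (inductive)

λ = v/f = 0.65·c / 723 MHz = 0.27 m
βl = 2π·l/λ = 2π × 0.225 = 81°
tan(βl) = 6.33
For a short-circuited stub, Z_in = jZ_0·tan(βl)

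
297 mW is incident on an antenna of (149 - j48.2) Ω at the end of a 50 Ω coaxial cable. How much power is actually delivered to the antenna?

|Γ| = |(99 − j48.2)/(199 − j48.2)| = 0.538
|Γ|² = 0.289
P_refl = |Γ|²·P_inc = 85.9 mW, P_del = (1 − |Γ|²)·P_inc = 211 mW

P_delivered ≈ 211 mW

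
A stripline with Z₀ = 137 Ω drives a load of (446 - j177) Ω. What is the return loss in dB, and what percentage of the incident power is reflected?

RL ≈ 4.66 dB; 34.2% of incident power reflected

Γ = (309 − j177)/(583 − j177), |Γ| = 0.584
RL = −20·log₁₀(0.584) = 4.66 dB
P_refl/P_inc = |Γ|² = 0.342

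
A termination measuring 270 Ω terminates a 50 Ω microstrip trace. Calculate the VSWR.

VSWR ≈ 5.4

For a purely resistive load, VSWR = R_L/Z_0 or Z_0/R_L (whichever > 1) = 270/50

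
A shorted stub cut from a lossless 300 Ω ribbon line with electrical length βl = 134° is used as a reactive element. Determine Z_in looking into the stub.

tan(βl) = -1.04
For a shorted stub, Z_in = jZ_0·tan(βl)

Z_in ≈ −j311 Ω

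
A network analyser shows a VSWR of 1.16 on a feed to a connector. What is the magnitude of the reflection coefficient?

|Γ| ≈ 0.0741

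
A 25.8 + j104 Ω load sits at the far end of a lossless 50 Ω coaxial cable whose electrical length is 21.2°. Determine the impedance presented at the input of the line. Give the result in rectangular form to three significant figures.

tan(βl) = tan(21.2°) = 0.388
Z_in = Z_0·(Z_L + jZ_0·tanβl)/(Z_0 + jZ_L·tanβl)
     = 50·(25.8 + j123)/(9.66 + j10)

Z_in ≈ 384 + j241 Ω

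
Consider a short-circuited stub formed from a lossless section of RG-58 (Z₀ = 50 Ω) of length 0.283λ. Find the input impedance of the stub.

Z_in ≈ −j238 Ω

βl = 2π × 0.283 = 102°
tan(βl) = -4.75
For a short-circuited stub, Z_in = jZ_0·tan(βl)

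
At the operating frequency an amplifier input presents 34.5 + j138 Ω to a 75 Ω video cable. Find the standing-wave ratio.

Γ = (Z_L − Z_0)/(Z_L + Z_0) = (-40.5 + j138)/(109.5 + j138)
|Γ| = 144/176 = 0.816
VSWR = (1 + |Γ|)/(1 − |Γ|) = 1.82/0.184

VSWR ≈ 9.89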